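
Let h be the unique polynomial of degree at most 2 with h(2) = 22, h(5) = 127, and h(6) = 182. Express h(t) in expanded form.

h(t) = 5t^2 + 2

Using the Lagrange interpolation formula with nodes 2, 5, 6:
  L_0(t) = (t - 5)(t - 6) / 12
  L_1(t) = (t - 2)(t - 6) / -3
  L_2(t) = (t - 2)(t - 5) / 4
Then h(t) = 22·L_0(t) + 127·L_1(t) + 182·L_2(t).
Expanding and collecting terms gives h(t) = 5t² + 2.
Check: h(2) = 22. ✓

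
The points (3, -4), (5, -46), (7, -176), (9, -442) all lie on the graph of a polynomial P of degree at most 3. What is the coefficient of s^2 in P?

Write P(s) = as^3 + bs^2 + cs + d. Substituting each data point gives a linear system:
  27a + 9b + 3c + d = -4
  125a + 25b + 5c + d = -46
  343a + 49b + 7c + d = -176
  729a + 81b + 9c + d = -442
Solving the system yields a = -1, b = 4, c = -4, d = -1.
So P(s) = -s^3 + 4s^2 - 4s - 1.
The coefficient of s^2 is 4.

4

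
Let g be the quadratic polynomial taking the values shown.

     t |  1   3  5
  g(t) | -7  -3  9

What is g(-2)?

2

Forward differences of the values at t = 1, 3, 5:
  g  : -7  -3  9
  Δ  : 4  12
  Δ^2: 8
The second differences are constant, confirming degree 2.
Interpolating (Newton forward form) and evaluating at t = -2 gives g(-2) = 2.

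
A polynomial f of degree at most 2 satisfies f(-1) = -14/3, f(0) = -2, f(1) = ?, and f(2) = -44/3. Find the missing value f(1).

-16/3

The 3 known points determine the degree-2 polynomial uniquely.
Write f(x) = ax^2 + bx + c. Substituting each data point gives a linear system:
  a - b + c = -14/3
  c = -2
  4a + 2b + c = -44/3
Solving the system yields a = -3, b = -1/3, c = -2.
So f(x) = -3x^2 - (1/3)x - 2.
Then f(1) = -16/3.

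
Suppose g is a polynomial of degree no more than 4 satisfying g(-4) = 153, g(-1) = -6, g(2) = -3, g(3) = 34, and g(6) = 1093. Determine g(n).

g(n) = n^4 - 6n^2 + 2n + 1

Write g(n) = an^4 + bn^3 + cn^2 + dn + e. Substituting each data point gives a linear system:
  256a - 64b + 16c - 4d + e = 153
  a - b + c - d + e = -6
  16a + 8b + 4c + 2d + e = -3
  81a + 27b + 9c + 3d + e = 34
  1296a + 216b + 36c + 6d + e = 1093
Solving the system yields a = 1, b = 0, c = -6, d = 2, e = 1.
So g(n) = n^4 - 6n^2 + 2n + 1.
Check: g(6) = 1093. ✓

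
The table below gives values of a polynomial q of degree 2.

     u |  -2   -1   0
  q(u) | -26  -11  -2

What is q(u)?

Using the Lagrange interpolation formula with nodes -2, -1, 0:
  L_0(u) = (u + 1)u / 2
  L_1(u) = (u + 2)u / -1
  L_2(u) = (u + 2)(u + 1) / 2
Then q(u) = -26·L_0(u) - 11·L_1(u) - 2·L_2(u).
Expanding and collecting terms gives q(u) = -3u² + 6u - 2.
Check: q(0) = -2. ✓

q(u) = -3u^2 + 6u - 2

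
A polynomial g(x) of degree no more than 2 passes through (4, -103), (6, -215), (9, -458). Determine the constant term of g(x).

1

Write g(x) = ax^2 + bx + c. Substituting each data point gives a linear system:
  16a + 4b + c = -103
  36a + 6b + c = -215
  81a + 9b + c = -458
Solving the system yields a = -5, b = -6, c = 1.
So g(x) = -5x² - 6x + 1.
The constant term is 1.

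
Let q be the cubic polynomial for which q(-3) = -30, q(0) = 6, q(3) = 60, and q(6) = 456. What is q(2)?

20

Forward differences of the values at u = -3, 0, 3, 6:
  q  : -30  6  60  456
  Δ  : 36  54  396
  Δ^2: 18  342
  Δ^3: 324
The third differences are constant, confirming degree 3.
Interpolating (Newton forward form) and evaluating at u = 2 gives q(2) = 20.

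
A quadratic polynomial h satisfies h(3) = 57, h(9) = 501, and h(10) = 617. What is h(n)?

h(n) = 6n^2 + 2n - 3

Using the Lagrange interpolation formula with nodes 3, 9, 10:
  L_0(n) = (n - 9)(n - 10) / 42
  L_1(n) = (n - 3)(n - 10) / -6
  L_2(n) = (n - 3)(n - 9) / 7
Then h(n) = 57·L_0(n) + 501·L_1(n) + 617·L_2(n).
Expanding and collecting terms gives h(n) = 6n² + 2n - 3.
Check: h(9) = 501. ✓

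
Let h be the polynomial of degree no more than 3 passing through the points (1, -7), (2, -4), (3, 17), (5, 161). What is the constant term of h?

Write h(u) = au^3 + bu^2 + cu + d. Substituting each data point gives a linear system:
  a + b + c + d = -7
  8a + 4b + 2c + d = -4
  27a + 9b + 3c + d = 17
  125a + 25b + 5c + d = 161
Solving the system yields a = 2, b = -3, c = -2, d = -4.
So h(u) = 2u^3 - 3u^2 - 2u - 4.
The constant term is -4.

-4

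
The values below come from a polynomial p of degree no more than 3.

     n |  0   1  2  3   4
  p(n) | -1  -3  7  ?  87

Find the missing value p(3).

35

The 4 known points determine the degree-3 polynomial uniquely.
Write p(n) = an^3 + bn^2 + cn + d. Substituting each data point gives a linear system:
  d = -1
  a + b + c + d = -3
  8a + 4b + 2c + d = 7
  64a + 16b + 4c + d = 87
Solving the system yields a = 1, b = 3, c = -6, d = -1.
So p(n) = n^3 + 3n^2 - 6n - 1.
Then p(3) = 35.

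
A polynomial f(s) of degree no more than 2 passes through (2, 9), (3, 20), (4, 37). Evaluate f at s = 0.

5

Write f(s) = as^2 + bs + c. Substituting each data point gives a linear system:
  4a + 2b + c = 9
  9a + 3b + c = 20
  16a + 4b + c = 37
Solving the system yields a = 3, b = -4, c = 5.
So f(s) = 3s^2 - 4s + 5.
Then f(0) = 5.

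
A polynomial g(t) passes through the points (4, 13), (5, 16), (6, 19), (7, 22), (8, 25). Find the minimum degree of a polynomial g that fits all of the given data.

1

Forward differences of the values at t = 4, 5, 6, 7, 8:
  g  : 13  16  19  22  25
  Δ  : 3  3  3  3
  Δ^2: 0  0  0
  Δ^3: 0  0
  Δ^4: 0
The first differences are constant (3) and nonzero, while all higher differences vanish, so the minimal degree is 1.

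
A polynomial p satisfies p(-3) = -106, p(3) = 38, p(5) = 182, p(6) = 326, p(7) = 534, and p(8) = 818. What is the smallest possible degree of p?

3

Divided differences on the nodes -3, 3, 5, 6, 7, 8:
  order 0: -106  38  182  326  534  818
  order 1: 24  72  144  208  284
  order 2: 6  24  32  38
  order 3: 2  2  2
  order 4: 0  0
  order 5: 0
The order-3 divided differences are all 2 (nonzero) and every higher order vanishes, so the data lies on a polynomial of degree exactly 3.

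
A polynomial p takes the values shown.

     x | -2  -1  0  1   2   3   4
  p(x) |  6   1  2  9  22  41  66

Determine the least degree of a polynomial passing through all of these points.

2

Forward differences of the values at x = -2, -1, 0, 1, 2, 3, 4:
  p  : 6  1  2  9  22  41  66
  Δ  : -5  1  7  13  19  25
  Δ^2: 6  6  6  6  6
  Δ^3: 0  0  0  0
  Δ^4: 0  0  0
  Δ^5: 0  0
  Δ^6: 0
The second differences are constant (6) and nonzero, while all higher differences vanish, so the minimal degree is 2.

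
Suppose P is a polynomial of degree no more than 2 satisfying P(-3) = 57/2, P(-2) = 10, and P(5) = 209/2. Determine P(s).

Using the Lagrange interpolation formula with nodes -3, -2, 5:
  L_0(s) = (s + 2)(s - 5) / 8
  L_1(s) = (s + 3)(s - 5) / -7
  L_2(s) = (s + 3)(s + 2) / 56
Then P(s) = 57/2·L_0(s) + 10·L_1(s) + 209/2·L_2(s).
Expanding and collecting terms gives P(s) = 4s^2 + (3/2)s - 3.
Check: P(-2) = 10. ✓

P(s) = 4s^2 + (3/2)s - 3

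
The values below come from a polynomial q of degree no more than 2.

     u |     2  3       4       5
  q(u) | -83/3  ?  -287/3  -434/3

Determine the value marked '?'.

-170/3

On equispaced nodes a degree-2 polynomial has vanishing third forward difference, so
  - q(2) + 3·q(3) - 3·q(4) + q(5) = 0.
Substituting the known values and solving for q(3):
  3·q(3) = -170
  q(3) = -170/3.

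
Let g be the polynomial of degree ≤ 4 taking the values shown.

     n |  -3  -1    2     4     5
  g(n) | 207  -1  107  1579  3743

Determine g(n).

g(n) = 5n^4 + 6n^3 - 5n^2 - 2n + 3

Write g(n) = an^4 + bn^3 + cn^2 + dn + e. Substituting each data point gives a linear system:
  81a - 27b + 9c - 3d + e = 207
  a - b + c - d + e = -1
  16a + 8b + 4c + 2d + e = 107
  256a + 64b + 16c + 4d + e = 1579
  625a + 125b + 25c + 5d + e = 3743
Solving the system yields a = 5, b = 6, c = -5, d = -2, e = 3.
So g(n) = 5n⁴ + 6n³ - 5n² - 2n + 3.
Check: g(-3) = 207. ✓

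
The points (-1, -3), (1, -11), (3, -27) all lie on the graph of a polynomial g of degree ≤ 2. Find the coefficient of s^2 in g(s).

Write g(s) = as^2 + bs + c. Substituting each data point gives a linear system:
  a - b + c = -3
  a + b + c = -11
  9a + 3b + c = -27
Solving the system yields a = -1, b = -4, c = -6.
So g(s) = -s^2 - 4s - 6.
The leading coefficient is -1.

-1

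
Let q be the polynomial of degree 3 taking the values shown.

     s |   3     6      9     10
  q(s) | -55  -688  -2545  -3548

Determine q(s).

q(s) = -4s^3 + 4s^2 + 5s + 2

Write q(s) = as^3 + bs^2 + cs + d. Substituting each data point gives a linear system:
  27a + 9b + 3c + d = -55
  216a + 36b + 6c + d = -688
  729a + 81b + 9c + d = -2545
  1000a + 100b + 10c + d = -3548
Solving the system yields a = -4, b = 4, c = 5, d = 2.
So q(s) = -4s³ + 4s² + 5s + 2.
Check: q(3) = -55. ✓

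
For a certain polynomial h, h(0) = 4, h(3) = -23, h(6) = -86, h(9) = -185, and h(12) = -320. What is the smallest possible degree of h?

2

Forward differences of the values at t = 0, 3, 6, 9, 12:
  h  : 4  -23  -86  -185  -320
  Δ  : -27  -63  -99  -135
  Δ^2: -36  -36  -36
  Δ^3: 0  0
  Δ^4: 0
The second differences are constant (-36) and nonzero, while all higher differences vanish, so the minimal degree is 2.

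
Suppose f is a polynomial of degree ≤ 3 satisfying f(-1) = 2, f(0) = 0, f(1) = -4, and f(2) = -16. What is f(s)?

f(s) = -s^3 - s^2 - 2s

Write f(s) = as^3 + bs^2 + cs + d. Substituting each data point gives a linear system:
  -a + b - c + d = 2
  d = 0
  a + b + c + d = -4
  8a + 4b + 2c + d = -16
Solving the system yields a = -1, b = -1, c = -2, d = 0.
So f(s) = -s^3 - s^2 - 2s.
Check: f(-1) = 2. ✓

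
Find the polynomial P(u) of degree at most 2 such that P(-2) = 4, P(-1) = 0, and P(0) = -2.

P(u) = u^2 - u - 2

Using the Lagrange interpolation formula with nodes -2, -1, 0:
  L_0(u) = (u + 1)u / 2
  L_1(u) = (u + 2)u / -1
  L_2(u) = (u + 2)(u + 1) / 2
Then P(u) = 4·L_0(u) + 0·L_1(u) - 2·L_2(u).
Expanding and collecting terms gives P(u) = u^2 - u - 2.
Check: P(0) = -2. ✓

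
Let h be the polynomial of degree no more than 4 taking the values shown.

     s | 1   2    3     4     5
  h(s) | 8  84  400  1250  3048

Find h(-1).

Forward differences of the values at s = 1, 2, 3, 4, 5:
  h  : 8  84  400  1250  3048
  Δ  : 76  316  850  1798
  Δ^2: 240  534  948
  Δ^3: 294  414
  Δ^4: 120
The fourth differences are constant, confirming degree 4.
Interpolating (Newton forward form) and evaluating at s = -1 gives h(-1) = 0.

0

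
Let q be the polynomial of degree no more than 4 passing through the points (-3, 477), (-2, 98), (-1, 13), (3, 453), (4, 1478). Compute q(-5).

3701

Write q(s) = as^4 + bs^3 + cs^2 + ds + e. Substituting each data point gives a linear system:
  81a - 27b + 9c - 3d + e = 477
  16a - 8b + 4c - 2d + e = 98
  a - b + c - d + e = 13
  81a + 27b + 9c + 3d + e = 453
  256a + 64b + 16c + 4d + e = 1478
Solving the system yields a = 6, b = 0, c = -3, d = -4, e = 6.
So q(s) = 6s^4 - 3s^2 - 4s + 6.
Then q(-5) = 3701.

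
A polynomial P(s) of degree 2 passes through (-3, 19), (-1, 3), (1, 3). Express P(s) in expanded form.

P(s) = 2s^2 + 1

Using the Lagrange interpolation formula with nodes -3, -1, 1:
  L_0(s) = (s + 1)(s - 1) / 8
  L_1(s) = (s + 3)(s - 1) / -4
  L_2(s) = (s + 3)(s + 1) / 8
Then P(s) = 19·L_0(s) + 3·L_1(s) + 3·L_2(s).
Expanding and collecting terms gives P(s) = 2s^2 + 1.
Check: P(-1) = 3. ✓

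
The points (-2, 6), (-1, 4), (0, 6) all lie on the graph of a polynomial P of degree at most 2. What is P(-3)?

Write P(n) = an^2 + bn + c. Substituting each data point gives a linear system:
  4a - 2b + c = 6
  a - b + c = 4
  c = 6
Solving the system yields a = 2, b = 4, c = 6.
So P(n) = 2n^2 + 4n + 6.
Then P(-3) = 12.

12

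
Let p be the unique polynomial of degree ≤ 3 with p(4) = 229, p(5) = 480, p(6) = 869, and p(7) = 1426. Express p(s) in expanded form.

Using the Lagrange interpolation formula with nodes 4, 5, 6, 7:
  L_0(s) = (s - 5)(s - 6)(s - 7) / -6
  L_1(s) = (s - 4)(s - 6)(s - 7) / 2
  L_2(s) = (s - 4)(s - 5)(s - 7) / -2
  L_3(s) = (s - 4)(s - 5)(s - 6) / 6
Then p(s) = 229·L_0(s) + 480·L_1(s) + 869·L_2(s) + 1426·L_3(s).
Expanding and collecting terms gives p(s) = 5s^3 - 6s^2 + 5.
Check: p(6) = 869. ✓

p(s) = 5s^3 - 6s^2 + 5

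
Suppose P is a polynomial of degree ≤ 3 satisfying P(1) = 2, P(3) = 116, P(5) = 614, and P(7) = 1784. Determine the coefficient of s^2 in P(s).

-6

Write P(s) = as^3 + bs^2 + cs + d. Substituting each data point gives a linear system:
  a + b + c + d = 2
  27a + 9b + 3c + d = 116
  125a + 25b + 5c + d = 614
  343a + 49b + 7c + d = 1784
Solving the system yields a = 6, b = -6, c = 3, d = -1.
So P(s) = 6s³ - 6s² + 3s - 1.
The coefficient of s^2 is -6.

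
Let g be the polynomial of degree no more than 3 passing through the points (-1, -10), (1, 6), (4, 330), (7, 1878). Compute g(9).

Write g(u) = au^3 + bu^2 + cu + d. Substituting each data point gives a linear system:
  -a + b - c + d = -10
  a + b + c + d = 6
  64a + 16b + 4c + d = 330
  343a + 49b + 7c + d = 1878
Solving the system yields a = 6, b = -4, c = 2, d = 2.
So g(u) = 6u^3 - 4u^2 + 2u + 2.
Then g(9) = 4070.

4070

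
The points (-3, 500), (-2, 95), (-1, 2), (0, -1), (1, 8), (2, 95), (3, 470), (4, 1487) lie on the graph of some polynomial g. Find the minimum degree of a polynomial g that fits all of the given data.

4

Forward differences of the values at t = -3, -2, -1, 0, 1, 2, 3, 4:
  g  : 500  95  2  -1  8  95  470  1487
  Δ  : -405  -93  -3  9  87  375  1017
  Δ^2: 312  90  12  78  288  642
  Δ^3: -222  -78  66  210  354
  Δ^4: 144  144  144  144
  Δ^5: 0  0  0
  Δ^6: 0  0
  Δ^7: 0
The fourth differences are constant (144) and nonzero, while all higher differences vanish, so the minimal degree is 4.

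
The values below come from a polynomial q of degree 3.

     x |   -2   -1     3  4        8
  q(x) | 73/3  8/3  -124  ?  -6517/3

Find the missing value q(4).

-857/3

The 4 known points determine the degree-3 polynomial uniquely.
Write q(x) = ax^3 + bx^2 + cx + d. Substituting each data point gives a linear system:
  -8a + 4b - 2c + d = 73/3
  -a + b - c + d = 8/3
  27a + 9b + 3c + d = -124
  512a + 64b + 8c + d = -6517/3
Solving the system yields a = -4, b = -2, c = 1/3, d = 1.
So q(x) = -4x^3 - 2x^2 + (1/3)x + 1.
Then q(4) = -857/3.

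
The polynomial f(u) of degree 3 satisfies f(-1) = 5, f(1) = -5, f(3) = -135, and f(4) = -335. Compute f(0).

-3

Write f(u) = au^3 + bu^2 + cu + d. Substituting each data point gives a linear system:
  -a + b - c + d = 5
  a + b + c + d = -5
  27a + 9b + 3c + d = -135
  64a + 16b + 4c + d = -335
Solving the system yields a = -6, b = 3, c = 1, d = -3.
So f(u) = -6u³ + 3u² + u - 3.
Then f(0) = -3.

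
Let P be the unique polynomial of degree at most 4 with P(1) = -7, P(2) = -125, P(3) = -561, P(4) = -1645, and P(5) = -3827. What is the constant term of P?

Write P(t) = at^4 + bt^3 + ct^2 + dt + e. Substituting each data point gives a linear system:
  a + b + c + d + e = -7
  16a + 8b + 4c + 2d + e = -125
  81a + 27b + 9c + 3d + e = -561
  256a + 64b + 16c + 4d + e = -1645
  625a + 125b + 25c + 5d + e = -3827
Solving the system yields a = -5, b = -5, c = -4, d = 4, e = 3.
So P(t) = -5t⁴ - 5t³ - 4t² + 4t + 3.
The constant term is 3.

3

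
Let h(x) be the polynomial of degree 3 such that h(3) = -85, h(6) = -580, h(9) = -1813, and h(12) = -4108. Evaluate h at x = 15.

-7789

Using the Lagrange interpolation formula with nodes 3, 6, 9, 12:
  L_0(x) = (x - 6)(x - 9)(x - 12) / -162
  L_1(x) = (x - 3)(x - 9)(x - 12) / 54
  L_2(x) = (x - 3)(x - 6)(x - 12) / -54
  L_3(x) = (x - 3)(x - 6)(x - 9) / 162
Then h(x) = -85·L_0(x) - 580·L_1(x) - 1813·L_2(x) - 4108·L_3(x).
Expanding and collecting terms gives h(x) = -2x^3 - 5x^2 + 6x - 4.
Evaluating at x = 15: h(15) = -7789.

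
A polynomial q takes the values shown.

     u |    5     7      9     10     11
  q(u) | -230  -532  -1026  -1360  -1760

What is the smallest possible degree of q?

Divided differences on the nodes 5, 7, 9, 10, 11:
  order 0: -230  -532  -1026  -1360  -1760
  order 1: -151  -247  -334  -400
  order 2: -24  -29  -33
  order 3: -1  -1
  order 4: 0
The order-3 divided differences are all -1 (nonzero) and every higher order vanishes, so the data lies on a polynomial of degree exactly 3.

3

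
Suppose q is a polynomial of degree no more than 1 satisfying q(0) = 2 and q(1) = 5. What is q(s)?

q(s) = 3s + 2

Write q(s) = as + b. Substituting each data point gives a linear system:
  b = 2
  a + b = 5
Solving the system yields a = 3, b = 2.
So q(s) = 3s + 2.
Check: q(1) = 5. ✓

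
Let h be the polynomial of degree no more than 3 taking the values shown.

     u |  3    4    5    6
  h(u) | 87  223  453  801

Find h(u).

Write h(u) = au^3 + bu^2 + cu + d. Substituting each data point gives a linear system:
  27a + 9b + 3c + d = 87
  64a + 16b + 4c + d = 223
  125a + 25b + 5c + d = 453
  216a + 36b + 6c + d = 801
Solving the system yields a = 4, b = -1, c = -5, d = 3.
So h(u) = 4u^3 - u^2 - 5u + 3.
Check: h(6) = 801. ✓

h(u) = 4u^3 - u^2 - 5u + 3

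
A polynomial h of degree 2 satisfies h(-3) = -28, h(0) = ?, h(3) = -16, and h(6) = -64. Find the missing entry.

On equispaced nodes a degree-2 polynomial has vanishing third forward difference, so
  - h(-3) + 3·h(0) - 3·h(3) + h(6) = 0.
Substituting the known values and solving for h(0):
  3·h(0) = -12
  h(0) = -4.

-4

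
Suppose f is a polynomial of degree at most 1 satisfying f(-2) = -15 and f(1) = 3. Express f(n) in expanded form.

f(n) = 6n - 3

Write f(n) = an + b. Substituting each data point gives a linear system:
  -2a + b = -15
  a + b = 3
Solving the system yields a = 6, b = -3.
So f(n) = 6n - 3.
Check: f(1) = 3. ✓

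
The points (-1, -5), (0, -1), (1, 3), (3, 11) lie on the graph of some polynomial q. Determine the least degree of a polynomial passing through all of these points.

Divided differences on the nodes -1, 0, 1, 3:
  order 0: -5  -1  3  11
  order 1: 4  4  4
  order 2: 0  0
  order 3: 0
The order-1 divided differences are all 4 (nonzero) and every higher order vanishes, so the data lies on a polynomial of degree exactly 1.

1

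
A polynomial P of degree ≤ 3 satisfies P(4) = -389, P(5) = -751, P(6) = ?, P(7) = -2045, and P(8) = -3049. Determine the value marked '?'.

-1291

The 4 known points determine the degree-3 polynomial uniquely.
Write P(t) = at^3 + bt^2 + ct + d. Substituting each data point gives a linear system:
  64a + 16b + 4c + d = -389
  125a + 25b + 5c + d = -751
  343a + 49b + 7c + d = -2045
  512a + 64b + 8c + d = -3049
Solving the system yields a = -6, b = 1, c = -5, d = -1.
So P(t) = -6t^3 + t^2 - 5t - 1.
Then P(6) = -1291.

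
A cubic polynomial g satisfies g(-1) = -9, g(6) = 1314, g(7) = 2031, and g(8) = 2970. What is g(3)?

Write g(s) = as^3 + bs^2 + cs + d. Substituting each data point gives a linear system:
  -a + b - c + d = -9
  216a + 36b + 6c + d = 1314
  343a + 49b + 7c + d = 2031
  512a + 64b + 8c + d = 2970
Solving the system yields a = 5, b = 6, c = 4, d = -6.
So g(s) = 5s^3 + 6s^2 + 4s - 6.
Then g(3) = 195.

195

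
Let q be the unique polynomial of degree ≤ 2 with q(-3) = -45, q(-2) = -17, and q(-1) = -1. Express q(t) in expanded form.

q(t) = -6t^2 - 2t + 3

Write q(t) = at^2 + bt + c. Substituting each data point gives a linear system:
  9a - 3b + c = -45
  4a - 2b + c = -17
  a - b + c = -1
Solving the system yields a = -6, b = -2, c = 3.
So q(t) = -6t^2 - 2t + 3.
Check: q(-1) = -1. ✓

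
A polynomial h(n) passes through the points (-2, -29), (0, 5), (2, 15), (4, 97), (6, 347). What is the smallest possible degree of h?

Forward differences of the values at n = -2, 0, 2, 4, 6:
  h  : -29  5  15  97  347
  Δ  : 34  10  82  250
  Δ^2: -24  72  168
  Δ^3: 96  96
  Δ^4: 0
The third differences are constant (96) and nonzero, while all higher differences vanish, so the minimal degree is 3.

3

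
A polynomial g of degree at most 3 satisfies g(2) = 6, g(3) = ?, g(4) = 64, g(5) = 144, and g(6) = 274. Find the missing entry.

22

On equispaced nodes a degree-3 polynomial has vanishing fourth forward difference, so
  g(2) - 4·g(3) + 6·g(4) - 4·g(5) + g(6) = 0.
Substituting the known values and solving for g(3):
  -4·g(3) = -88
  g(3) = 22.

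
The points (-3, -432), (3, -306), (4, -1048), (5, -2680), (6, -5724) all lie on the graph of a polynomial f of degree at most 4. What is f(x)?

f(x) = -5x^4 + 3x^3 + 4x^2 - 6x

Write f(x) = ax^4 + bx^3 + cx^2 + dx + e. Substituting each data point gives a linear system:
  81a - 27b + 9c - 3d + e = -432
  81a + 27b + 9c + 3d + e = -306
  256a + 64b + 16c + 4d + e = -1048
  625a + 125b + 25c + 5d + e = -2680
  1296a + 216b + 36c + 6d + e = -5724
Solving the system yields a = -5, b = 3, c = 4, d = -6, e = 0.
So f(x) = -5x^4 + 3x^3 + 4x^2 - 6x.
Check: f(4) = -1048. ✓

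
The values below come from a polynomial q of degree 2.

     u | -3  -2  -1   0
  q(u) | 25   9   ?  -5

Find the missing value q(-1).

The 3 known points determine the degree-2 polynomial uniquely.
Write q(u) = au^2 + bu + c. Substituting each data point gives a linear system:
  9a - 3b + c = 25
  4a - 2b + c = 9
  c = -5
Solving the system yields a = 3, b = -1, c = -5.
So q(u) = 3u^2 - u - 5.
Then q(-1) = -1.

-1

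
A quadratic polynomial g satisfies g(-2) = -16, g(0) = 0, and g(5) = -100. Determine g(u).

Write g(u) = au^2 + bu + c. Substituting each data point gives a linear system:
  4a - 2b + c = -16
  c = 0
  25a + 5b + c = -100
Solving the system yields a = -4, b = 0, c = 0.
So g(u) = -4u².
Check: g(0) = 0. ✓

g(u) = -4u^2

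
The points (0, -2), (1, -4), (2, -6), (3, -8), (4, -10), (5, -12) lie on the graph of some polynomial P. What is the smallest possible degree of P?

Forward differences of the values at s = 0, 1, 2, 3, 4, 5:
  P  : -2  -4  -6  -8  -10  -12
  Δ  : -2  -2  -2  -2  -2
  Δ^2: 0  0  0  0
  Δ^3: 0  0  0
  Δ^4: 0  0
  Δ^5: 0
The first differences are constant (-2) and nonzero, while all higher differences vanish, so the minimal degree is 1.

1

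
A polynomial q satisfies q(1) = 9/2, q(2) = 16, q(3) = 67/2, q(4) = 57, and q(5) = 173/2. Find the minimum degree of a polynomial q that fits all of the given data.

2

Forward differences of the values at n = 1, 2, 3, 4, 5:
  q  : 9/2  16  67/2  57  173/2
  Δ  : 23/2  35/2  47/2  59/2
  Δ^2: 6  6  6
  Δ^3: 0  0
  Δ^4: 0
The second differences are constant (6) and nonzero, while all higher differences vanish, so the minimal degree is 2.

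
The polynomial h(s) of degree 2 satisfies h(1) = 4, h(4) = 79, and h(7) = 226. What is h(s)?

Write h(s) = as^2 + bs + c. Substituting each data point gives a linear system:
  a + b + c = 4
  16a + 4b + c = 79
  49a + 7b + c = 226
Solving the system yields a = 4, b = 5, c = -5.
So h(s) = 4s^2 + 5s - 5.
Check: h(4) = 79. ✓

h(s) = 4s^2 + 5s - 5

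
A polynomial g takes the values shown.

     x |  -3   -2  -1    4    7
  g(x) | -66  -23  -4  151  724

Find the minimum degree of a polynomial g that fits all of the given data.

Divided differences on the nodes -3, -2, -1, 4, 7:
  order 0: -66  -23  -4  151  724
  order 1: 43  19  31  191
  order 2: -12  2  20
  order 3: 2  2
  order 4: 0
The order-3 divided differences are all 2 (nonzero) and every higher order vanishes, so the data lies on a polynomial of degree exactly 3.

3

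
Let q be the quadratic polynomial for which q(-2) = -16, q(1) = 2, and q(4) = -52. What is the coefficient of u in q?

Write q(u) = au^2 + bu + c. Substituting each data point gives a linear system:
  4a - 2b + c = -16
  a + b + c = 2
  16a + 4b + c = -52
Solving the system yields a = -4, b = 2, c = 4.
So q(u) = -4u^2 + 2u + 4.
The coefficient of u is 2.

2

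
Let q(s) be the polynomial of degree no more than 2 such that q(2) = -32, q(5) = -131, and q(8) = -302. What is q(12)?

-642

Forward differences of the values at s = 2, 5, 8:
  q  : -32  -131  -302
  Δ  : -99  -171
  Δ^2: -72
The second differences are constant, confirming degree 2.
Interpolating (Newton forward form) and evaluating at s = 12 gives q(12) = -642.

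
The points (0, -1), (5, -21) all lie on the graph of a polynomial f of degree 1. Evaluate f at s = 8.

-33

Using the Lagrange interpolation formula with nodes 0, 5:
  L_0(s) = (s - 5) / -5
  L_1(s) = s / 5
Then f(s) = -1·L_0(s) - 21·L_1(s).
Expanding and collecting terms gives f(s) = -4s - 1.
Evaluating at s = 8: f(8) = -33.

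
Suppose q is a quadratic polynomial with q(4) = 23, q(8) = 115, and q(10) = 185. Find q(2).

Write q(x) = ax^2 + bx + c. Substituting each data point gives a linear system:
  16a + 4b + c = 23
  64a + 8b + c = 115
  100a + 10b + c = 185
Solving the system yields a = 2, b = -1, c = -5.
So q(x) = 2x^2 - x - 5.
Then q(2) = 1.

1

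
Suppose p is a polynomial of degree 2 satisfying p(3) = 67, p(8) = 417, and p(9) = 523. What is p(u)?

Write p(u) = au^2 + bu + c. Substituting each data point gives a linear system:
  9a + 3b + c = 67
  64a + 8b + c = 417
  81a + 9b + c = 523
Solving the system yields a = 6, b = 4, c = 1.
So p(u) = 6u^2 + 4u + 1.
Check: p(8) = 417. ✓

p(u) = 6u^2 + 4u + 1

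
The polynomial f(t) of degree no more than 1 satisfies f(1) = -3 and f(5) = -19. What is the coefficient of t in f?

-4

Write f(t) = at + b. Substituting each data point gives a linear system:
  a + b = -3
  5a + b = -19
Solving the system yields a = -4, b = 1.
So f(t) = -4t + 1.
The leading coefficient is -4.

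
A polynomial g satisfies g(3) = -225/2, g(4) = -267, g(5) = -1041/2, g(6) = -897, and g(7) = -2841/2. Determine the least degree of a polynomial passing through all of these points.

3

Forward differences of the values at u = 3, 4, 5, 6, 7:
  g  : -225/2  -267  -1041/2  -897  -2841/2
  Δ  : -309/2  -507/2  -753/2  -1047/2
  Δ^2: -99  -123  -147
  Δ^3: -24  -24
  Δ^4: 0
The third differences are constant (-24) and nonzero, while all higher differences vanish, so the minimal degree is 3.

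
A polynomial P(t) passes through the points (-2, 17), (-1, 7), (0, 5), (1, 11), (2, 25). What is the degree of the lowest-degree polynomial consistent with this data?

Forward differences of the values at t = -2, -1, 0, 1, 2:
  P  : 17  7  5  11  25
  Δ  : -10  -2  6  14
  Δ^2: 8  8  8
  Δ^3: 0  0
  Δ^4: 0
The second differences are constant (8) and nonzero, while all higher differences vanish, so the minimal degree is 2.

2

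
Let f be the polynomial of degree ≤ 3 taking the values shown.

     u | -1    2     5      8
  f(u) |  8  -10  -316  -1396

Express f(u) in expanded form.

f(u) = -3u^3 + 2u^2 + u + 4

Using the Lagrange interpolation formula with nodes -1, 2, 5, 8:
  L_0(u) = (u - 2)(u - 5)(u - 8) / -162
  L_1(u) = (u + 1)(u - 5)(u - 8) / 54
  L_2(u) = (u + 1)(u - 2)(u - 8) / -54
  L_3(u) = (u + 1)(u - 2)(u - 5) / 162
Then f(u) = 8·L_0(u) - 10·L_1(u) - 316·L_2(u) - 1396·L_3(u).
Expanding and collecting terms gives f(u) = -3u^3 + 2u^2 + u + 4.
Check: f(2) = -10. ✓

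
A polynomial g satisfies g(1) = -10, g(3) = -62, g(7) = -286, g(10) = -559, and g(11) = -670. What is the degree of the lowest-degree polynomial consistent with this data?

Divided differences on the nodes 1, 3, 7, 10, 11:
  order 0: -10  -62  -286  -559  -670
  order 1: -26  -56  -91  -111
  order 2: -5  -5  -5
  order 3: 0  0
  order 4: 0
The order-2 divided differences are all -5 (nonzero) and every higher order vanishes, so the data lies on a polynomial of degree exactly 2.

2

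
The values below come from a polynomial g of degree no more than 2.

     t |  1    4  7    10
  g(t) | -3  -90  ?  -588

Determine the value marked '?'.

The 3 known points determine the degree-2 polynomial uniquely.
Write g(t) = at^2 + bt + c. Substituting each data point gives a linear system:
  a + b + c = -3
  16a + 4b + c = -90
  100a + 10b + c = -588
Solving the system yields a = -6, b = 1, c = 2.
So g(t) = -6t^2 + t + 2.
Then g(7) = -285.

-285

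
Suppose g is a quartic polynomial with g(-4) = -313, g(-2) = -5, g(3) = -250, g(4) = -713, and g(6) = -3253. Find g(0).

Using the Lagrange interpolation formula with nodes -4, -2, 3, 4, 6:
  L_0(t) = (t + 2)(t - 3)(t - 4)(t - 6) / 1120
  L_1(t) = (t + 4)(t - 3)(t - 4)(t - 6) / -480
  L_2(t) = (t + 4)(t + 2)(t - 4)(t - 6) / 105
  L_3(t) = (t + 4)(t + 2)(t - 3)(t - 6) / -96
  L_4(t) = (t + 4)(t + 2)(t - 3)(t - 4) / 480
Then g(t) = -313·L_0(t) - 5·L_1(t) - 250·L_2(t) - 713·L_3(t) - 3253·L_4(t).
Expanding and collecting terms gives g(t) = -2t^4 - 3t^3 - 2t - 1.
Evaluating at t = 0: g(0) = -1.

-1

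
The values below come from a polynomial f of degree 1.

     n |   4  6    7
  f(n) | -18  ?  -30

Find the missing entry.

The 2 known points determine the degree-1 polynomial uniquely.
Write f(n) = an + b. Substituting each data point gives a linear system:
  4a + b = -18
  7a + b = -30
Solving the system yields a = -4, b = -2.
So f(n) = -4n - 2.
Then f(6) = -26.

-26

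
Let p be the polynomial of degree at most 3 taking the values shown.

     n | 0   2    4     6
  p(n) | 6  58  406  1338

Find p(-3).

Forward differences of the values at n = 0, 2, 4, 6:
  p  : 6  58  406  1338
  Δ  : 52  348  932
  Δ^2: 296  584
  Δ^3: 288
The third differences are constant, confirming degree 3.
Interpolating (Newton forward form) and evaluating at n = -3 gives p(-3) = -147.

-147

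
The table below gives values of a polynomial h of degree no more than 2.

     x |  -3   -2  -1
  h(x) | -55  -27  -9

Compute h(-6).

-199

Write h(x) = ax^2 + bx + c. Substituting each data point gives a linear system:
  9a - 3b + c = -55
  4a - 2b + c = -27
  a - b + c = -9
Solving the system yields a = -5, b = 3, c = -1.
So h(x) = -5x² + 3x - 1.
Then h(-6) = -199.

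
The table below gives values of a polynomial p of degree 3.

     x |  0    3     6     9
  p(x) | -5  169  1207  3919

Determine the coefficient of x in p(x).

4

Write p(x) = ax^3 + bx^2 + cx + d. Substituting each data point gives a linear system:
  d = -5
  27a + 9b + 3c + d = 169
  216a + 36b + 6c + d = 1207
  729a + 81b + 9c + d = 3919
Solving the system yields a = 5, b = 3, c = 4, d = -5.
So p(x) = 5x³ + 3x² + 4x - 5.
The coefficient of x is 4.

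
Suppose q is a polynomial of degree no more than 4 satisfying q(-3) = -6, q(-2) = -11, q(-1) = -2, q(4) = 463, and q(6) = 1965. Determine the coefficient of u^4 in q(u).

1

Write q(u) = au^4 + bu^3 + cu^2 + du + e. Substituting each data point gives a linear system:
  81a - 27b + 9c - 3d + e = -6
  16a - 8b + 4c - 2d + e = -11
  a - b + c - d + e = -2
  256a + 64b + 16c + 4d + e = 463
  1296a + 216b + 36c + 6d + e = 1965
Solving the system yields a = 1, b = 3, c = 0, d = 3, e = 3.
So q(u) = u^4 + 3u^3 + 3u + 3.
The leading coefficient is 1.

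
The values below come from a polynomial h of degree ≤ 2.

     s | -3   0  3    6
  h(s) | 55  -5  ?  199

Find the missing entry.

On equispaced nodes a degree-2 polynomial has vanishing third forward difference, so
  - h(-3) + 3·h(0) - 3·h(3) + h(6) = 0.
Substituting the known values and solving for h(3):
  -3·h(3) = -129
  h(3) = 43.

43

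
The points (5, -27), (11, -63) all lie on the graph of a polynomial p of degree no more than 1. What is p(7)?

Write p(u) = au + b. Substituting each data point gives a linear system:
  5a + b = -27
  11a + b = -63
Solving the system yields a = -6, b = 3.
So p(u) = -6u + 3.
Then p(7) = -39.

-39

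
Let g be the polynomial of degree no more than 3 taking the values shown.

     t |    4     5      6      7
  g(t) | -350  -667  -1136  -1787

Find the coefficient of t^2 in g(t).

Write g(t) = at^3 + bt^2 + ct + d. Substituting each data point gives a linear system:
  64a + 16b + 4c + d = -350
  125a + 25b + 5c + d = -667
  216a + 36b + 6c + d = -1136
  343a + 49b + 7c + d = -1787
Solving the system yields a = -5, b = -1, c = -3, d = -2.
So g(t) = -5t^3 - t^2 - 3t - 2.
The coefficient of t^2 is -1.

-1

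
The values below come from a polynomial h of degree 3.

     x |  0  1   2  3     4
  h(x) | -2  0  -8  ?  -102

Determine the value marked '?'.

-38

The 4 known points determine the degree-3 polynomial uniquely.
Write h(x) = ax^3 + bx^2 + cx + d. Substituting each data point gives a linear system:
  d = -2
  a + b + c + d = 0
  8a + 4b + 2c + d = -8
  64a + 16b + 4c + d = -102
Solving the system yields a = -2, b = 1, c = 3, d = -2.
So h(x) = -2x^3 + x^2 + 3x - 2.
Then h(3) = -38.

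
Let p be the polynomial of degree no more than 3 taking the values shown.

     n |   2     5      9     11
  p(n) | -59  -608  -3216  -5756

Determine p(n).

Write p(n) = an^3 + bn^2 + cn + d. Substituting each data point gives a linear system:
  8a + 4b + 2c + d = -59
  125a + 25b + 5c + d = -608
  729a + 81b + 9c + d = -3216
  1331a + 121b + 11c + d = -5756
Solving the system yields a = -4, b = -3, c = -6, d = -3.
So p(n) = -4n^3 - 3n^2 - 6n - 3.
Check: p(9) = -3216. ✓

p(n) = -4n^3 - 3n^2 - 6n - 3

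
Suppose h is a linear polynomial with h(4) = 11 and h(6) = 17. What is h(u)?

Write h(u) = au + b. Substituting each data point gives a linear system:
  4a + b = 11
  6a + b = 17
Solving the system yields a = 3, b = -1.
So h(u) = 3u - 1.
Check: h(6) = 17. ✓

h(u) = 3u - 1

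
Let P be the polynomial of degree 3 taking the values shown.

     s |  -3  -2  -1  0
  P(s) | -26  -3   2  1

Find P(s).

Write P(s) = as^3 + bs^2 + cs + d. Substituting each data point gives a linear system:
  -27a + 9b - 3c + d = -26
  -8a + 4b - 2c + d = -3
  -a + b - c + d = 2
  d = 1
Solving the system yields a = 2, b = 3, c = 0, d = 1.
So P(s) = 2s³ + 3s² + 1.
Check: P(-2) = -3. ✓

P(s) = 2s^3 + 3s^2 + 1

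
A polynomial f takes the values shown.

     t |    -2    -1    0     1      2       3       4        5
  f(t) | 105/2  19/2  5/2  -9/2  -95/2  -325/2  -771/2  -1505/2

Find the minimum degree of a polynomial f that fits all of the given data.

3

Forward differences of the values at t = -2, -1, 0, 1, 2, 3, 4, 5:
  f  : 105/2  19/2  5/2  -9/2  -95/2  -325/2  -771/2  -1505/2
  Δ  : -43  -7  -7  -43  -115  -223  -367
  Δ^2: 36  0  -36  -72  -108  -144
  Δ^3: -36  -36  -36  -36  -36
  Δ^4: 0  0  0  0
  Δ^5: 0  0  0
  Δ^6: 0  0
  Δ^7: 0
The third differences are constant (-36) and nonzero, while all higher differences vanish, so the minimal degree is 3.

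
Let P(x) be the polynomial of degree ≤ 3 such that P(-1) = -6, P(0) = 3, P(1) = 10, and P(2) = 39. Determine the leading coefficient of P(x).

Write P(x) = ax^3 + bx^2 + cx + d. Substituting each data point gives a linear system:
  -a + b - c + d = -6
  d = 3
  a + b + c + d = 10
  8a + 4b + 2c + d = 39
Solving the system yields a = 4, b = -1, c = 4, d = 3.
So P(x) = 4x³ - x² + 4x + 3.
The leading coefficient is 4.

4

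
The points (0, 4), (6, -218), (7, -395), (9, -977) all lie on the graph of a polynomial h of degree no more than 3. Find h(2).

Write h(n) = an^3 + bn^2 + cn + d. Substituting each data point gives a linear system:
  d = 4
  216a + 36b + 6c + d = -218
  343a + 49b + 7c + d = -395
  729a + 81b + 9c + d = -977
Solving the system yields a = -2, b = 6, c = -1, d = 4.
So h(n) = -2n³ + 6n² - n + 4.
Then h(2) = 10.

10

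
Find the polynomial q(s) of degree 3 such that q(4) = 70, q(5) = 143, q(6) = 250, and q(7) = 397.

Using the Lagrange interpolation formula with nodes 4, 5, 6, 7:
  L_0(s) = (s - 5)(s - 6)(s - 7) / -6
  L_1(s) = (s - 4)(s - 6)(s - 7) / 2
  L_2(s) = (s - 4)(s - 5)(s - 7) / -2
  L_3(s) = (s - 4)(s - 5)(s - 6) / 6
Then q(s) = 70·L_0(s) + 143·L_1(s) + 250·L_2(s) + 397·L_3(s).
Expanding and collecting terms gives q(s) = s³ + 2s² - 6s - 2.
Check: q(5) = 143. ✓

q(s) = s^3 + 2s^2 - 6s - 2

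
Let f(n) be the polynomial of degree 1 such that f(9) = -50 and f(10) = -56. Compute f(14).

Write f(n) = an + b. Substituting each data point gives a linear system:
  9a + b = -50
  10a + b = -56
Solving the system yields a = -6, b = 4.
So f(n) = -6n + 4.
Then f(14) = -80.

-80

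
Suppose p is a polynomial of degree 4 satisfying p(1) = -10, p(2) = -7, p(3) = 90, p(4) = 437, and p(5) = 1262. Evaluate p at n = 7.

5618

Write p(n) = an^4 + bn^3 + cn^2 + dn + e. Substituting each data point gives a linear system:
  a + b + c + d + e = -10
  16a + 8b + 4c + 2d + e = -7
  81a + 27b + 9c + 3d + e = 90
  256a + 64b + 16c + 4d + e = 437
  625a + 125b + 25c + 5d + e = 1262
Solving the system yields a = 3, b = -4, c = -4, d = -2, e = -3.
So p(n) = 3n^4 - 4n^3 - 4n^2 - 2n - 3.
Then p(7) = 5618.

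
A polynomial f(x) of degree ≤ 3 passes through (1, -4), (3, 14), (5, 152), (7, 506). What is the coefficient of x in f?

Write f(x) = ax^3 + bx^2 + cx + d. Substituting each data point gives a linear system:
  a + b + c + d = -4
  27a + 9b + 3c + d = 14
  125a + 25b + 5c + d = 152
  343a + 49b + 7c + d = 506
Solving the system yields a = 2, b = -3, c = -5, d = 2.
So f(x) = 2x^3 - 3x^2 - 5x + 2.
The coefficient of x is -5.

-5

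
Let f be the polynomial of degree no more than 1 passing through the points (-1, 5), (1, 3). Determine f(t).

f(t) = -t + 4

Write f(t) = at + b. Substituting each data point gives a linear system:
  -a + b = 5
  a + b = 3
Solving the system yields a = -1, b = 4.
So f(t) = -t + 4.
Check: f(-1) = 5. ✓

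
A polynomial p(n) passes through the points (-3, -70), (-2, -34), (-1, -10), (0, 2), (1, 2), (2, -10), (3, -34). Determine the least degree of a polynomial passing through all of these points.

Forward differences of the values at n = -3, -2, -1, 0, 1, 2, 3:
  p  : -70  -34  -10  2  2  -10  -34
  Δ  : 36  24  12  0  -12  -24
  Δ^2: -12  -12  -12  -12  -12
  Δ^3: 0  0  0  0
  Δ^4: 0  0  0
  Δ^5: 0  0
  Δ^6: 0
The second differences are constant (-12) and nonzero, while all higher differences vanish, so the minimal degree is 2.

2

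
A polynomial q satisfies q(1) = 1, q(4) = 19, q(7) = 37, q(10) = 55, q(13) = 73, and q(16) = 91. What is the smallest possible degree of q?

Forward differences of the values at x = 1, 4, 7, 10, 13, 16:
  q  : 1  19  37  55  73  91
  Δ  : 18  18  18  18  18
  Δ^2: 0  0  0  0
  Δ^3: 0  0  0
  Δ^4: 0  0
  Δ^5: 0
The first differences are constant (18) and nonzero, while all higher differences vanish, so the minimal degree is 1.

1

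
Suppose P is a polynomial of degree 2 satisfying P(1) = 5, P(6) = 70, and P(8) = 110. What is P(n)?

P(n) = n^2 + 6n - 2

Using the Lagrange interpolation formula with nodes 1, 6, 8:
  L_0(n) = (n - 6)(n - 8) / 35
  L_1(n) = (n - 1)(n - 8) / -10
  L_2(n) = (n - 1)(n - 6) / 14
Then P(n) = 5·L_0(n) + 70·L_1(n) + 110·L_2(n).
Expanding and collecting terms gives P(n) = n^2 + 6n - 2.
Check: P(8) = 110. ✓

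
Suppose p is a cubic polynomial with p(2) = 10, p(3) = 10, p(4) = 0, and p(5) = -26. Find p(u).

p(u) = -u^3 + 4u^2 - u + 4

Write p(u) = au^3 + bu^2 + cu + d. Substituting each data point gives a linear system:
  8a + 4b + 2c + d = 10
  27a + 9b + 3c + d = 10
  64a + 16b + 4c + d = 0
  125a + 25b + 5c + d = -26
Solving the system yields a = -1, b = 4, c = -1, d = 4.
So p(u) = -u^3 + 4u^2 - u + 4.
Check: p(4) = 0. ✓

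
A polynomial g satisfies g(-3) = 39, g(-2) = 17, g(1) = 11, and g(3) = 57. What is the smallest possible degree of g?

2

Divided differences on the nodes -3, -2, 1, 3:
  order 0: 39  17  11  57
  order 1: -22  -2  23
  order 2: 5  5
  order 3: 0
The order-2 divided differences are all 5 (nonzero) and every higher order vanishes, so the data lies on a polynomial of degree exactly 2.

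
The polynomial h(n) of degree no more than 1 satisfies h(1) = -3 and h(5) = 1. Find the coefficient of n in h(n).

Write h(n) = an + b. Substituting each data point gives a linear system:
  a + b = -3
  5a + b = 1
Solving the system yields a = 1, b = -4.
So h(n) = n - 4.
The leading coefficient is 1.

1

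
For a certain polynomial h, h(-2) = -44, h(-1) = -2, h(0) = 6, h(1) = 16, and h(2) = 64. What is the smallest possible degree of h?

3

Forward differences of the values at s = -2, -1, 0, 1, 2:
  h  : -44  -2  6  16  64
  Δ  : 42  8  10  48
  Δ^2: -34  2  38
  Δ^3: 36  36
  Δ^4: 0
The third differences are constant (36) and nonzero, while all higher differences vanish, so the minimal degree is 3.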